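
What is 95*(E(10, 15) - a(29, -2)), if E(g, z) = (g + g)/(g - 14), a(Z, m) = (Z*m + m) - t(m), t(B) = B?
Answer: 5035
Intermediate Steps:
a(Z, m) = Z*m (a(Z, m) = (Z*m + m) - m = (m + Z*m) - m = Z*m)
E(g, z) = 2*g/(-14 + g) (E(g, z) = (2*g)/(-14 + g) = 2*g/(-14 + g))
95*(E(10, 15) - a(29, -2)) = 95*(2*10/(-14 + 10) - 29*(-2)) = 95*(2*10/(-4) - 1*(-58)) = 95*(2*10*(-1/4) + 58) = 95*(-5 + 58) = 95*53 = 5035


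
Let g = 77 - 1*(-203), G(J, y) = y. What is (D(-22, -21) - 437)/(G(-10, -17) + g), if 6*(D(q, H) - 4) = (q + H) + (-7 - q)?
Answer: -1313/789 ≈ -1.6641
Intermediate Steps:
D(q, H) = 17/6 + H/6 (D(q, H) = 4 + ((q + H) + (-7 - q))/6 = 4 + ((H + q) + (-7 - q))/6 = 4 + (-7 + H)/6 = 4 + (-7/6 + H/6) = 17/6 + H/6)
g = 280 (g = 77 + 203 = 280)
(D(-22, -21) - 437)/(G(-10, -17) + g) = ((17/6 + (1/6)*(-21)) - 437)/(-17 + 280) = ((17/6 - 7/2) - 437)/263 = (-2/3 - 437)*(1/263) = -1313/3*1/263 = -1313/789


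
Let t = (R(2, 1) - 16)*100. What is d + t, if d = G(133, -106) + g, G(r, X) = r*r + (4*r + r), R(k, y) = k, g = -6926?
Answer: 10028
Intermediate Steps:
G(r, X) = r**2 + 5*r
t = -1400 (t = (2 - 16)*100 = -14*100 = -1400)
d = 11428 (d = 133*(5 + 133) - 6926 = 133*138 - 6926 = 18354 - 6926 = 11428)
d + t = 11428 - 1400 = 10028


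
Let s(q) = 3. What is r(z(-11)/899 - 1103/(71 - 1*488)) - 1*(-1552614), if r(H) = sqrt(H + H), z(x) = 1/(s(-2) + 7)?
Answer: 1552614 + sqrt(18587424538605)/1874415 ≈ 1.5526e+6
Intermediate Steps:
z(x) = 1/10 (z(x) = 1/(3 + 7) = 1/10)
r(H) = sqrt(2)*sqrt(H) (r(H) = sqrt(2*H) = sqrt(2)*sqrt(H))
r(z(-11)/899 - 1103/(71 - 1*488)) - 1*(-1552614) = sqrt(2)*sqrt((1/10)/899 - 1103/(71 - 1*488)) - 1*(-1552614) = sqrt(2)*sqrt((1/10)*(1/899) - 1103/(71 - 488)) + 1552614 = sqrt(2)*sqrt(1/8990 - 1103/(-417)) + 1552614 = sqrt(2)*sqrt(1/8990 - 1103*(-1/417)) + 1552614 = sqrt(2)*sqrt(1/8990 + 1103/417) + 1552614 = sqrt(2)*sqrt(9916387/3748830) + 1552614 = sqrt(2)*(sqrt(37174849077210)/3748830) + 1552614 = sqrt(18587424538605)/1874415 + 1552614 = 1552614 + sqrt(18587424538605)/1874415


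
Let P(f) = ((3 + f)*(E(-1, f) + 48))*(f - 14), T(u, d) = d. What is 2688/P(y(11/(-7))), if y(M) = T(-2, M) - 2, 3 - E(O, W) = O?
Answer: 2744/533 ≈ 5.1482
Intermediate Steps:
E(O, W) = 3 - O
y(M) = -2 + M (y(M) = M - 2 = -2 + M)
P(f) = (-14 + f)*(156 + 52*f) (P(f) = ((3 + f)*((3 - 1*(-1)) + 48))*(f - 14) = ((3 + f)*((3 + 1) + 48))*(-14 + f) = ((3 + f)*(4 + 48))*(-14 + f) = ((3 + f)*52)*(-14 + f) = (156 + 52*f)*(-14 + f) = (-14 + f)*(156 + 52*f))
2688/P(y(11/(-7))) = 2688/(-2184 - 572*(-2 + 11/(-7)) + 52*(-2 + 11/(-7))²) = 2688/(-2184 - 572*(-2 + 11*(-⅐)) + 52*(-2 + 11*(-⅐))²) = 2688/(-2184 - 572*(-2 - 11/7) + 52*(-2 - 11/7)²) = 2688/(-2184 - 572*(-25/7) + 52*(-25/7)²) = 2688/(-2184 + 14300/7 + 52*(625/49)) = 2688/(-2184 + 14300/7 + 32500/49) = 2688/(25584/49) = 2688*(49/25584) = 2744/533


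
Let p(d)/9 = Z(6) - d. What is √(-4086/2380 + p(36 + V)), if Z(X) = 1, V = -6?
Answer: 3*I*√41337030/1190 ≈ 16.209*I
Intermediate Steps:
p(d) = 9 - 9*d (p(d) = 9*(1 - d) = 9 - 9*d)
√(-4086/2380 + p(36 + V)) = √(-4086/2380 + (9 - 9*(36 - 6))) = √(-4086*1/2380 + (9 - 9*30)) = √(-2043/1190 + (9 - 270)) = √(-2043/1190 - 261) = √(-312633/1190) = 3*I*√41337030/1190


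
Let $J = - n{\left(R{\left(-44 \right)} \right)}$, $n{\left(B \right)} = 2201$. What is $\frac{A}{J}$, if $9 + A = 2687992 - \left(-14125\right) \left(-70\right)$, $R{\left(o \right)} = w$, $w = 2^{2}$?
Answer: $- \frac{1699233}{2201} \approx -772.03$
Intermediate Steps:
$w = 4$
$R{\left(o \right)} = 4$
$J = -2201$ ($J = \left(-1\right) 2201 = -2201$)
$A = 1699233$ ($A = -9 + \left(2687992 - \left(-14125\right) \left(-70\right)\right) = -9 + \left(2687992 - 988750\right) = -9 + 1699242 = 1699233$)
$\frac{A}{J} = \frac{1699233}{-2201} = 1699233 \left(- \frac{1}{2201}\right) = - \frac{1699233}{2201}$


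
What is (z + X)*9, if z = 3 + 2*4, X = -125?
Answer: -1026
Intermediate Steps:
z = 11 (z = 3 + 8 = 11)
(z + X)*9 = (11 - 125)*9 = -114*9 = -1026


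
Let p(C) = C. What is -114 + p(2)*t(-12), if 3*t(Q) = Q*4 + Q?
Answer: -154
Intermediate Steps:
t(Q) = 5*Q/3 (t(Q) = (Q*4 + Q)/3 = (4*Q + Q)/3 = (5*Q)/3 = 5*Q/3)
-114 + p(2)*t(-12) = -114 + 2*((5/3)*(-12)) = -114 + 2*(-20) = -114 - 40 = -154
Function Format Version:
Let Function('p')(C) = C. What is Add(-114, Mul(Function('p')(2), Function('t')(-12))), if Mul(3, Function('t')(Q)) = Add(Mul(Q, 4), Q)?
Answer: -154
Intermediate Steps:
Function('t')(Q) = Mul(Rational(5, 3), Q) (Function('t')(Q) = Mul(Rational(1, 3), Add(Mul(Q, 4), Q)) = Mul(Rational(1, 3), Add(Mul(4, Q), Q)) = Mul(Rational(1, 3), Mul(5, Q)) = Mul(Rational(5, 3), Q))
Add(-114, Mul(Function('p')(2), Function('t')(-12))) = Add(-114, Mul(2, Mul(Rational(5, 3), -12))) = Add(-114, Mul(2, -20)) = Add(-114, -40) = -154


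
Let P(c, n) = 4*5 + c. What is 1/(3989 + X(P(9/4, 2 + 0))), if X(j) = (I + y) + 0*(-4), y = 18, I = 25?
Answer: 1/4032 ≈ 0.00024802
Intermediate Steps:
P(c, n) = 20 + c
X(j) = 43 (X(j) = (25 + 18) + 0*(-4) = 43 + 0 = 43)
1/(3989 + X(P(9/4, 2 + 0))) = 1/(3989 + 43) = 1/4032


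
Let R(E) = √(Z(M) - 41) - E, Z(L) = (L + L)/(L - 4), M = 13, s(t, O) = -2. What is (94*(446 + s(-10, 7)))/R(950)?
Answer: -356842800/8122843 - 876456*I*√7/8122843 ≈ -43.931 - 0.28548*I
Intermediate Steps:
Z(L) = 2*L/(-4 + L) (Z(L) = (2*L)/(-4 + L) = 2*L/(-4 + L))
R(E) = -E + 7*I*√7/3 (R(E) = √(2*13/(-4 + 13) - 41) - E = √(2*13/9 - 41) - E = √(2*13*(⅑) - 41) - E = √(26/9 - 41) - E = √(-343/9) - E = 7*I*√7/3 - E = -E + 7*I*√7/3)
(94*(446 + s(-10, 7)))/R(950) = (94*(446 - 2))/(-1*950 + 7*I*√7/3) = (94*444)/(-950 + 7*I*√7/3) = 41736/(-950 + 7*I*√7/3)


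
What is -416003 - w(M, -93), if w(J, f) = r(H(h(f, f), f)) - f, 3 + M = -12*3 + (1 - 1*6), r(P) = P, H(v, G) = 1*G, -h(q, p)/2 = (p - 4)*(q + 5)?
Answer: -416003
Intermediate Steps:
h(q, p) = -2*(-4 + p)*(5 + q) (h(q, p) = -2*(p - 4)*(q + 5) = -2*(-4 + p)*(5 + q))
H(v, G) = G
M = -44 (M = -3 + (-12*3 + (1 - 1*6)) = -3 + (-36 + (1 - 6)) = -3 + (-36 - 5) = -3 - 41 = -44)
w(J, f) = 0 (w(J, f) = f - f = 0)
-416003 - w(M, -93) = -416003 - 1*0 = -416003 + 0 = -416003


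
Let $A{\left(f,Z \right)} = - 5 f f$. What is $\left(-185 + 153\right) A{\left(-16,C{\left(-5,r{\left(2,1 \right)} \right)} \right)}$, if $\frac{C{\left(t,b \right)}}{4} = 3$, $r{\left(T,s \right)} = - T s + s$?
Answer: $40960$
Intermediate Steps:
$r{\left(T,s \right)} = s - T s$ ($r{\left(T,s \right)} = - T s + s = s - T s$)
$C{\left(t,b \right)} = 12$ ($C{\left(t,b \right)} = 4 \cdot 3 = 12$)
$A{\left(f,Z \right)} = - 5 f^{2}$
$\left(-185 + 153\right) A{\left(-16,C{\left(-5,r{\left(2,1 \right)} \right)} \right)} = \left(-185 + 153\right) \left(- 5 \left(-16\right)^{2}\right) = - 32 \left(\left(-5\right) 256\right) = \left(-32\right) \left(-1280\right) = 40960$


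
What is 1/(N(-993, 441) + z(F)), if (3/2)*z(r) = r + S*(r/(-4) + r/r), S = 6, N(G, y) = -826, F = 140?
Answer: -3/2606 ≈ -0.0011512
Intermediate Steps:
z(r) = 4 - r/3 (z(r) = 2*(r + 6*(r/(-4) + r/r))/3 = 2*(r + 6*(r*(-¼) + 1))/3 = 2*(r + 6*(-r/4 + 1))/3 = 2*(r + 6*(1 - r/4))/3 = 2*(r + (6 - 3*r/2))/3 = 2*(6 - r/2)/3 = 4 - r/3)
1/(N(-993, 441) + z(F)) = 1/(-826 + (4 - ⅓*140)) = 1/(-826 + (4 - 140/3)) = 1/(-826 - 128/3) = 1/(-2606/3) = -3/2606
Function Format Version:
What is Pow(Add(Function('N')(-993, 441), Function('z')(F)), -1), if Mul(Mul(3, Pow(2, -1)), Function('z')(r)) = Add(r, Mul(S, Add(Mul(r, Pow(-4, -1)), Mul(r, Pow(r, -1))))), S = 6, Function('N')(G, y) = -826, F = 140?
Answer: Rational(-3, 2606) ≈ -0.0011512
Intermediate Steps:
Function('z')(r) = Add(4, Mul(Rational(-1, 3), r)) (Function('z')(r) = Mul(Rational(2, 3), Add(r, Mul(6, Add(Mul(r, Pow(-4, -1)), Mul(r, Pow(r, -1)))))) = Mul(Rational(2, 3), Add(r, Mul(6, Add(Mul(r, Rational(-1, 4)), 1)))) = Mul(Rational(2, 3), Add(r, Mul(6, Add(Mul(Rational(-1, 4), r), 1)))) = Mul(Rational(2, 3), Add(r, Mul(6, Add(1, Mul(Rational(-1, 4), r))))) = Mul(Rational(2, 3), Add(r, Add(6, Mul(Rational(-3, 2), r)))) = Mul(Rational(2, 3), Add(6, Mul(Rational(-1, 2), r))) = Add(4, Mul(Rational(-1, 3), r)))
Pow(Add(Function('N')(-993, 441), Function('z')(F)), -1) = Pow(Add(-826, Add(4, Mul(Rational(-1, 3), 140))), -1) = Pow(Add(-826, Add(4, Rational(-140, 3))), -1) = Pow(Add(-826, Rational(-128, 3)), -1) = Pow(Rational(-2606, 3), -1) = Rational(-3, 2606)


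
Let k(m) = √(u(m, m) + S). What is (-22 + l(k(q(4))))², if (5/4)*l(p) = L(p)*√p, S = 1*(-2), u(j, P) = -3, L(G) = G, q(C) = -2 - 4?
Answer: 4*(55 - 2*I*5^(¾)*√I)²/25 ≈ 567.23 - 90.381*I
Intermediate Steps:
q(C) = -6
S = -2
k(m) = I*√5 (k(m) = √(-3 - 2) = √(-5) = I*√5)
l(p) = 4*p^(3/2)/5 (l(p) = 4*(p*√p)/5 = 4*p^(3/2)/5)
(-22 + l(k(q(4))))² = (-22 + 4*(I*√5)^(3/2)/5)² = (-22 + 4*(5^(¾)*I^(3/2))/5)² = (-22 + 4*5^(¾)*I^(3/2)/5)²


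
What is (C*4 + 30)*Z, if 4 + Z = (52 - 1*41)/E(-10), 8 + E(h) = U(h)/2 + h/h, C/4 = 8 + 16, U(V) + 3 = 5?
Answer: -2415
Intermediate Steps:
U(V) = 2 (U(V) = -3 + 5 = 2)
C = 96 (C = 4*(8 + 16) = 4*24 = 96)
E(h) = -6 (E(h) = -8 + (2/2 + h/h) = -8 + (2*(½) + 1) = -8 + (1 + 1) = -8 + 2 = -6)
Z = -35/6 (Z = -4 + (52 - 1*41)/(-6) = -4 + (52 - 41)*(-⅙) = -4 + 11*(-⅙) = -4 - 11/6 = -35/6 ≈ -5.8333)
(C*4 + 30)*Z = (96*4 + 30)*(-35/6) = (384 + 30)*(-35/6) = 414*(-35/6) = -2415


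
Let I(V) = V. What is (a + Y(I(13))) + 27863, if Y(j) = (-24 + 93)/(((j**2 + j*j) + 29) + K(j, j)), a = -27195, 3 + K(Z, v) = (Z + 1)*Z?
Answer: 121599/182 ≈ 668.13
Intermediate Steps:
K(Z, v) = -3 + Z*(1 + Z) (K(Z, v) = -3 + (Z + 1)*Z = -3 + (1 + Z)*Z = -3 + Z*(1 + Z))
Y(j) = 69/(26 + j + 3*j**2) (Y(j) = (-24 + 93)/(((j**2 + j*j) + 29) + (-3 + j + j**2)) = 69/(((j**2 + j**2) + 29) + (-3 + j + j**2)) = 69/((2*j**2 + 29) + (-3 + j + j**2)) = 69/((29 + 2*j**2) + (-3 + j + j**2)) = 69/(26 + j + 3*j**2))
(a + Y(I(13))) + 27863 = (-27195 + 69/(26 + 13 + 3*13**2)) + 27863 = (-27195 + 69/(26 + 13 + 3*169)) + 27863 = (-27195 + 69/(26 + 13 + 507)) + 27863 = (-27195 + 69/546) + 27863 = (-27195 + 69*(1/546)) + 27863 = (-27195 + 23/182) + 27863 = -4949467/182 + 27863 = 121599/182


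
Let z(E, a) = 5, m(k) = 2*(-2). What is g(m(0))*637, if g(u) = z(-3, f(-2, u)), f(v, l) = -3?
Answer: 3185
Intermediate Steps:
m(k) = -4
g(u) = 5
g(m(0))*637 = 5*637 = 3185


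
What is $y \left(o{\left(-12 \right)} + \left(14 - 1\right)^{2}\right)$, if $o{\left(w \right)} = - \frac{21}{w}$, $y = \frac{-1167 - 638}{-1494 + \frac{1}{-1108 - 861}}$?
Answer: $\frac{2427412735}{11766748} \approx 206.29$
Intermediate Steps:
$y = \frac{3554045}{2941687}$ ($y = - \frac{1805}{-1494 + \frac{1}{-1969}} = - \frac{1805}{-1494 - \frac{1}{1969}} = - \frac{1805}{- \frac{2941687}{1969}} = \left(-1805\right) \left(- \frac{1969}{2941687}\right) = \frac{3554045}{2941687} \approx 1.2082$)
$y \left(o{\left(-12 \right)} + \left(14 - 1\right)^{2}\right) = \frac{3554045 \left(- \frac{21}{-12} + \left(14 - 1\right)^{2}\right)}{2941687} = \frac{3554045 \left(\left(-21\right) \left(- \frac{1}{12}\right) + 13^{2}\right)}{2941687} = \frac{3554045 \left(\frac{7}{4} + 169\right)}{2941687} = \frac{3554045}{2941687} \cdot \frac{683}{4} = \frac{2427412735}{11766748}$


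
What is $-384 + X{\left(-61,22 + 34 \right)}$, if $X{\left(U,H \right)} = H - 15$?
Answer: $-343$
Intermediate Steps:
$X{\left(U,H \right)} = -15 + H$ ($X{\left(U,H \right)} = H - 15 = -15 + H$)
$-384 + X{\left(-61,22 + 34 \right)} = -384 + \left(-15 + \left(22 + 34\right)\right) = -384 + \left(-15 + 56\right) = -384 + 41 = -343$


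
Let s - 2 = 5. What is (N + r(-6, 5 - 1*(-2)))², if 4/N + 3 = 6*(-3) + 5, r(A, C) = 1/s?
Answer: 9/784 ≈ 0.011480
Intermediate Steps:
s = 7 (s = 2 + 5 = 7)
r(A, C) = ⅐ (r(A, C) = 1/7 = ⅐)
N = -¼ (N = 4/(-3 + (6*(-3) + 5)) = 4/(-3 + (-18 + 5)) = 4/(-3 - 13) = 4/(-16) = 4*(-1/16) = -¼ ≈ -0.25000)
(N + r(-6, 5 - 1*(-2)))² = (-¼ + ⅐)² = (-3/28)² = 9/784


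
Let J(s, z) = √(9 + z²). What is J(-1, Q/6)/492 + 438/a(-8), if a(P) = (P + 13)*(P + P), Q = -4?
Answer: -219/40 + √85/1476 ≈ -5.4688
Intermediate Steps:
a(P) = 2*P*(13 + P) (a(P) = (13 + P)*(2*P) = 2*P*(13 + P))
J(-1, Q/6)/492 + 438/a(-8) = √(9 + (-4/6)²)/492 + 438/((2*(-8)*(13 - 8))) = √(9 + (-4*⅙)²)*(1/492) + 438/((2*(-8)*5)) = √(9 + (-⅔)²)*(1/492) + 438/(-80) = √(9 + 4/9)*(1/492) + 438*(-1/80) = √(85/9)*(1/492) - 219/40 = (√85/3)*(1/492) - 219/40 = √85/1476 - 219/40 = -219/40 + √85/1476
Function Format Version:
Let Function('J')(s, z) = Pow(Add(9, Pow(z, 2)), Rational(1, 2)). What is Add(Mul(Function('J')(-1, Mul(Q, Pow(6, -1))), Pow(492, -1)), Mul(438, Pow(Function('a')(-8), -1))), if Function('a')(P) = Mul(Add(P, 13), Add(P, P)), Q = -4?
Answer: Add(Rational(-219, 40), Mul(Rational(1, 1476), Pow(85, Rational(1, 2)))) ≈ -5.4688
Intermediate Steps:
Function('a')(P) = Mul(2, P, Add(13, P)) (Function('a')(P) = Mul(Add(13, P), Mul(2, P)) = Mul(2, P, Add(13, P)))
Add(Mul(Function('J')(-1, Mul(Q, Pow(6, -1))), Pow(492, -1)), Mul(438, Pow(Function('a')(-8), -1))) = Add(Mul(Pow(Add(9, Pow(Mul(-4, Pow(6, -1)), 2)), Rational(1, 2)), Pow(492, -1)), Mul(438, Pow(Mul(2, -8, Add(13, -8)), -1))) = Add(Mul(Pow(Add(9, Pow(Mul(-4, Rational(1, 6)), 2)), Rational(1, 2)), Rational(1, 492)), Mul(438, Pow(Mul(2, -8, 5), -1))) = Add(Mul(Pow(Add(9, Pow(Rational(-2, 3), 2)), Rational(1, 2)), Rational(1, 492)), Mul(438, Pow(-80, -1))) = Add(Mul(Pow(Add(9, Rational(4, 9)), Rational(1, 2)), Rational(1, 492)), Mul(438, Rational(-1, 80))) = Add(Mul(Pow(Rational(85, 9), Rational(1, 2)), Rational(1, 492)), Rational(-219, 40)) = Add(Mul(Mul(Rational(1, 3), Pow(85, Rational(1, 2))), Rational(1, 492)), Rational(-219, 40)) = Add(Mul(Rational(1, 1476), Pow(85, Rational(1, 2))), Rational(-219, 40)) = Add(Rational(-219, 40), Mul(Rational(1, 1476), Pow(85, Rational(1, 2))))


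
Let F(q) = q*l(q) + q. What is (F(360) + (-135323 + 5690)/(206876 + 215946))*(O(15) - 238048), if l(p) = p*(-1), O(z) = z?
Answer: 13007466795576129/422822 ≈ 3.0763e+10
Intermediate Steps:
l(p) = -p
F(q) = q - q**2 (F(q) = q*(-q) + q = -q**2 + q = q - q**2)
(F(360) + (-135323 + 5690)/(206876 + 215946))*(O(15) - 238048) = (360*(1 - 1*360) + (-135323 + 5690)/(206876 + 215946))*(15 - 238048) = (360*(1 - 360) - 129633/422822)*(-238033) = (360*(-359) - 129633*1/422822)*(-238033) = (-129240 - 129633/422822)*(-238033) = -54645644913/422822*(-238033) = 13007466795576129/422822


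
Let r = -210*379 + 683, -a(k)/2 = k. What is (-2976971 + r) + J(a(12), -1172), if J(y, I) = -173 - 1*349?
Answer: -3056400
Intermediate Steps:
a(k) = -2*k
r = -78907 (r = -79590 + 683 = -78907)
J(y, I) = -522 (J(y, I) = -173 - 349 = -522)
(-2976971 + r) + J(a(12), -1172) = (-2976971 - 78907) - 522 = -3055878 - 522 = -3056400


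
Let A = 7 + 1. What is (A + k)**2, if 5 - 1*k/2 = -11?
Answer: 1600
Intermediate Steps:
k = 32 (k = 10 - 2*(-11) = 10 + 22 = 32)
A = 8
(A + k)**2 = (8 + 32)**2 = 40**2 = 1600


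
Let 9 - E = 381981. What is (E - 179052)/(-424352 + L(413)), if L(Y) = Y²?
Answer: 561024/253783 ≈ 2.2106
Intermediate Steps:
E = -381972 (E = 9 - 1*381981 = 9 - 381981 = -381972)
(E - 179052)/(-424352 + L(413)) = (-381972 - 179052)/(-424352 + 413²) = -561024/(-424352 + 170569) = -561024/(-253783) = -561024*(-1/253783) = 561024/253783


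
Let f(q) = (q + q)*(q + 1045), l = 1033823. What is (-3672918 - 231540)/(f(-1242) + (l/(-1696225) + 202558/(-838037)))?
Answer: -5550184354192928850/695606634543049099 ≈ -7.9789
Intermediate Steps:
f(q) = 2*q*(1045 + q) (f(q) = (2*q)*(1045 + q) = 2*q*(1045 + q))
(-3672918 - 231540)/(f(-1242) + (l/(-1696225) + 202558/(-838037))) = (-3672918 - 231540)/(2*(-1242)*(1045 - 1242) + (1033823/(-1696225) + 202558/(-838037))) = -3904458/(2*(-1242)*(-197) + (1033823*(-1/1696225) + 202558*(-1/838037))) = -3904458/(489348 + (-1033823/1696225 - 202558/838037)) = -3904458/(489348 - 1209965869001/1421499310325) = -3904458/695606634543049099/1421499310325 = -3904458*1421499310325/695606634543049099 = -5550184354192928850/695606634543049099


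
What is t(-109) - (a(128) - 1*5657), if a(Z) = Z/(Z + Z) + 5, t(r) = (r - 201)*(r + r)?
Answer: 146463/2 ≈ 73232.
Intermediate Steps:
t(r) = 2*r*(-201 + r) (t(r) = (-201 + r)*(2*r) = 2*r*(-201 + r))
a(Z) = 11/2 (a(Z) = Z/((2*Z)) + 5 = Z*(1/(2*Z)) + 5 = ½ + 5 = 11/2)
t(-109) - (a(128) - 1*5657) = 2*(-109)*(-201 - 109) - (11/2 - 1*5657) = 2*(-109)*(-310) - (11/2 - 5657) = 67580 - 1*(-11303/2) = 67580 + 11303/2 = 146463/2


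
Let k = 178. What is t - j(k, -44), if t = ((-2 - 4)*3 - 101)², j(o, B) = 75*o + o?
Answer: 633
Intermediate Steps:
j(o, B) = 76*o
t = 14161 (t = (-6*3 - 101)² = (-18 - 101)² = (-119)² = 14161)
t - j(k, -44) = 14161 - 76*178 = 14161 - 1*13528 = 14161 - 13528 = 633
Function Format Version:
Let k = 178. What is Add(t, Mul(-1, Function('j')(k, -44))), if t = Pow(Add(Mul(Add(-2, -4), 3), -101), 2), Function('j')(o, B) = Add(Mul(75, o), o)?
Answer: 633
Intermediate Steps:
Function('j')(o, B) = Mul(76, o)
t = 14161 (t = Pow(Add(Mul(-6, 3), -101), 2) = Pow(Add(-18, -101), 2) = Pow(-119, 2) = 14161)
Add(t, Mul(-1, Function('j')(k, -44))) = Add(14161, Mul(-1, Mul(76, 178))) = Add(14161, Mul(-1, 13528)) = Add(14161, -13528) = 633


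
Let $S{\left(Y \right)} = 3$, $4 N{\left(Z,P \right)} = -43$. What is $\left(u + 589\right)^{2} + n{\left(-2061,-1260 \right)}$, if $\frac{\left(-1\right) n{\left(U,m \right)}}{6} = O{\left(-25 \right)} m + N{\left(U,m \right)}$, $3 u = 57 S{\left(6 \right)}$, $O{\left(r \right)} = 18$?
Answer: $\frac{1106921}{2} \approx 5.5346 \cdot 10^{5}$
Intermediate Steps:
$N{\left(Z,P \right)} = - \frac{43}{4}$ ($N{\left(Z,P \right)} = \frac{1}{4} \left(-43\right) = - \frac{43}{4}$)
$u = 57$ ($u = \frac{57 \cdot 3}{3} = \frac{1}{3} \cdot 171 = 57$)
$n{\left(U,m \right)} = \frac{129}{2} - 108 m$ ($n{\left(U,m \right)} = - 6 \left(18 m - \frac{43}{4}\right) = - 6 \left(- \frac{43}{4} + 18 m\right) = \frac{129}{2} - 108 m$)
$\left(u + 589\right)^{2} + n{\left(-2061,-1260 \right)} = \left(57 + 589\right)^{2} + \left(\frac{129}{2} - -136080\right) = 646^{2} + \left(\frac{129}{2} + 136080\right) = 417316 + \frac{272289}{2} = \frac{1106921}{2}$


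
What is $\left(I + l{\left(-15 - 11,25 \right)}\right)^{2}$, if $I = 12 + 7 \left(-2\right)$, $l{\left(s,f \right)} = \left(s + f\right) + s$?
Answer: $841$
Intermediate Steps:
$l{\left(s,f \right)} = f + 2 s$ ($l{\left(s,f \right)} = \left(f + s\right) + s = f + 2 s$)
$I = -2$ ($I = 12 - 14 = -2$)
$\left(I + l{\left(-15 - 11,25 \right)}\right)^{2} = \left(-2 + \left(25 + 2 \left(-15 - 11\right)\right)\right)^{2} = \left(-2 + \left(25 + 2 \left(-26\right)\right)\right)^{2} = \left(-2 + \left(25 - 52\right)\right)^{2} = \left(-2 - 27\right)^{2} = \left(-29\right)^{2} = 841$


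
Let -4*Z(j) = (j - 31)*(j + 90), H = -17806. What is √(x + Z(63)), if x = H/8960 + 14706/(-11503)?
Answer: I*√50925687339621290/6441680 ≈ 35.032*I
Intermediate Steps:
x = -168294089/51533440 (x = -17806/8960 + 14706/(-11503) = -17806*1/8960 + 14706*(-1/11503) = -8903/4480 - 14706/11503 = -168294089/51533440 ≈ -3.2657)
Z(j) = -(-31 + j)*(90 + j)/4 (Z(j) = -(j - 31)*(j + 90)/4 = -(-31 + j)*(90 + j)/4)
√(x + Z(63)) = √(-168294089/51533440 + (1395/2 - 59/4*63 - ¼*63²)) = √(-168294089/51533440 + (1395/2 - 3717/4 - ¼*3969)) = √(-168294089/51533440 + (1395/2 - 3717/4 - 3969/4)) = √(-168294089/51533440 - 1224) = √(-63245224649/51533440) = I*√50925687339621290/6441680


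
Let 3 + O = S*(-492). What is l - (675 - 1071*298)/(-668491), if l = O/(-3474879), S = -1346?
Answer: -516461338332/774308445863 ≈ -0.66700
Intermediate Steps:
O = 662229 (O = -3 - 1346*(-492) = -3 + 662232 = 662229)
l = -220743/1158293 (l = 662229/(-3474879) = 662229*(-1/3474879) = -220743/1158293 ≈ -0.19058)
l - (675 - 1071*298)/(-668491) = -220743/1158293 - (675 - 1071*298)/(-668491) = -220743/1158293 - (675 - 319158)*(-1)/668491 = -220743/1158293 - (-318483)*(-1)/668491 = -220743/1158293 - 1*318483/668491 = -220743/1158293 - 318483/668491 = -516461338332/774308445863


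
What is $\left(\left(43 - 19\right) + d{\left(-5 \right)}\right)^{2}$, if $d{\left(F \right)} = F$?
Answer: $361$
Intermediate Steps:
$\left(\left(43 - 19\right) + d{\left(-5 \right)}\right)^{2} = \left(\left(43 - 19\right) - 5\right)^{2} = \left(24 - 5\right)^{2} = 19^{2} = 361$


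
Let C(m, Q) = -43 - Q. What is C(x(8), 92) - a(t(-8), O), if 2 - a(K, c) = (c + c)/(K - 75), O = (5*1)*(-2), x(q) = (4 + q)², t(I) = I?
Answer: -11351/83 ≈ -136.76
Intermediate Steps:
O = -10 (O = 5*(-2) = -10)
a(K, c) = 2 - 2*c/(-75 + K) (a(K, c) = 2 - (c + c)/(K - 75) = 2 - 2*c/(-75 + K))
C(x(8), 92) - a(t(-8), O) = (-43 - 1*92) - 2*(-75 - 8 - 1*(-10))/(-75 - 8) = (-43 - 92) - 2*(-75 - 8 + 10)/(-83) = -135 - 2*(-1)*(-73)/83 = -135 - 1*146/83 = -135 - 146/83 = -11351/83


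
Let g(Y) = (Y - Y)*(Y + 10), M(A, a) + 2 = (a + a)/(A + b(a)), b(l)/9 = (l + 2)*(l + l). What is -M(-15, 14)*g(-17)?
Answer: 0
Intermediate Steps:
b(l) = 18*l*(2 + l) (b(l) = 9*((l + 2)*(l + l)) = 9*((2 + l)*(2*l)) = 9*(2*l*(2 + l)) = 18*l*(2 + l))
M(A, a) = -2 + 2*a/(A + 18*a*(2 + a)) (M(A, a) = -2 + (a + a)/(A + 18*a*(2 + a)) = -2 + (2*a)/(A + 18*a*(2 + a)) = -2 + 2*a/(A + 18*a*(2 + a)))
g(Y) = 0 (g(Y) = 0*(10 + Y) = 0)
-M(-15, 14)*g(-17) = -2*(14 - 1*(-15) - 18*14*(2 + 14))/(-15 + 18*14*(2 + 14))*0 = -2*(14 + 15 - 18*14*16)/(-15 + 18*14*16)*0 = -2*(14 + 15 - 4032)/(-15 + 4032)*0 = -2*(-4003)/4017*0 = -2*(1/4017)*(-4003)*0 = -(-8006)*0/4017 = -1*0 = 0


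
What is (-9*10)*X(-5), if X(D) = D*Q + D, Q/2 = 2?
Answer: 2250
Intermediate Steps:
Q = 4 (Q = 2*2 = 4)
X(D) = 5*D (X(D) = D*4 + D = 4*D + D = 5*D)
(-9*10)*X(-5) = (-9*10)*(5*(-5)) = -90*(-25) = 2250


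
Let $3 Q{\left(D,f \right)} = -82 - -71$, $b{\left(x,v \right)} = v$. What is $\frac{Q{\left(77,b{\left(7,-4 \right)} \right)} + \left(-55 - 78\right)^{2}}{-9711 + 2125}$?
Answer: $- \frac{26528}{11379} \approx -2.3313$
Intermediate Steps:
$Q{\left(D,f \right)} = - \frac{11}{3}$ ($Q{\left(D,f \right)} = \frac{-82 - -71}{3} = \frac{-82 + 71}{3} = \frac{1}{3} \left(-11\right) = - \frac{11}{3}$)
$\frac{Q{\left(77,b{\left(7,-4 \right)} \right)} + \left(-55 - 78\right)^{2}}{-9711 + 2125} = \frac{- \frac{11}{3} + \left(-55 - 78\right)^{2}}{-9711 + 2125} = \frac{- \frac{11}{3} + \left(-133\right)^{2}}{-7586} = \left(- \frac{11}{3} + 17689\right) \left(- \frac{1}{7586}\right) = \frac{53056}{3} \left(- \frac{1}{7586}\right) = - \frac{26528}{11379}$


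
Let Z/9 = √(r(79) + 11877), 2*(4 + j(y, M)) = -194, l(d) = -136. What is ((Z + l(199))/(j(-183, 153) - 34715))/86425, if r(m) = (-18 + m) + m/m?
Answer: 1/22124800 - 9*√11939/3008972800 ≈ -2.8162e-7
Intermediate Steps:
r(m) = -17 + m (r(m) = (-18 + m) + 1 = -17 + m)
j(y, M) = -101 (j(y, M) = -4 + (½)*(-194) = -4 - 97 = -101)
Z = 9*√11939 (Z = 9*√((-17 + 79) + 11877) = 9*√(62 + 11877) = 9*√11939 ≈ 983.39)
((Z + l(199))/(j(-183, 153) - 34715))/86425 = ((9*√11939 - 136)/(-101 - 34715))/86425 = ((-136 + 9*√11939)/(-34816))*(1/86425) = ((-136 + 9*√11939)*(-1/34816))*(1/86425) = (1/256 - 9*√11939/34816)*(1/86425) = 1/22124800 - 9*√11939/3008972800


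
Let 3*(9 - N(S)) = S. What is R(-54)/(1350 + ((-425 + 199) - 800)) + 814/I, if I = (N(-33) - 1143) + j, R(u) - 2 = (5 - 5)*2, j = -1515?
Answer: -64615/213678 ≈ -0.30239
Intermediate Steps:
N(S) = 9 - S/3
R(u) = 2 (R(u) = 2 + (5 - 5)*2 = 2 + 0*2 = 2 + 0 = 2)
I = -2638 (I = ((9 - ⅓*(-33)) - 1143) - 1515 = ((9 + 11) - 1143) - 1515 = (20 - 1143) - 1515 = -1123 - 1515 = -2638)
R(-54)/(1350 + ((-425 + 199) - 800)) + 814/I = 2/(1350 + ((-425 + 199) - 800)) + 814/(-2638) = 2/(1350 + (-226 - 800)) + 814*(-1/2638) = 2/(1350 - 1026) - 407/1319 = 2/324 - 407/1319 = 2*(1/324) - 407/1319 = 1/162 - 407/1319 = -64615/213678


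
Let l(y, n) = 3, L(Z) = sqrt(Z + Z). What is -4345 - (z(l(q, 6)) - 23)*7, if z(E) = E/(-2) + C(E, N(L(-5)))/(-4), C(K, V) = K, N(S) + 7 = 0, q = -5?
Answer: -16673/4 ≈ -4168.3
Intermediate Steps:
L(Z) = sqrt(2)*sqrt(Z) (L(Z) = sqrt(2*Z) = sqrt(2)*sqrt(Z))
N(S) = -7 (N(S) = -7 + 0 = -7)
z(E) = -3*E/4 (z(E) = E/(-2) + E/(-4) = E*(-1/2) + E*(-1/4) = -E/2 - E/4 = -3*E/4)
-4345 - (z(l(q, 6)) - 23)*7 = -4345 - (-3/4*3 - 23)*7 = -4345 - (-9/4 - 23)*7 = -4345 - (-101)*7/4 = -4345 - 1*(-707/4) = -4345 + 707/4 = -16673/4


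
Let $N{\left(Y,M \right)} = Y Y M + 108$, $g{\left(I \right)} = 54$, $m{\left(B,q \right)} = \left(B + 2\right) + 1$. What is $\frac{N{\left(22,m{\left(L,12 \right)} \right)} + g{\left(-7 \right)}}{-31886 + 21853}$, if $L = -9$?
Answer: $\frac{2742}{10033} \approx 0.2733$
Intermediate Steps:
$m{\left(B,q \right)} = 3 + B$ ($m{\left(B,q \right)} = \left(2 + B\right) + 1 = 3 + B$)
$N{\left(Y,M \right)} = 108 + M Y^{2}$ ($N{\left(Y,M \right)} = Y^{2} M + 108 = M Y^{2} + 108 = 108 + M Y^{2}$)
$\frac{N{\left(22,m{\left(L,12 \right)} \right)} + g{\left(-7 \right)}}{-31886 + 21853} = \frac{\left(108 + \left(3 - 9\right) 22^{2}\right) + 54}{-31886 + 21853} = \frac{\left(108 - 2904\right) + 54}{-10033} = \left(\left(108 - 2904\right) + 54\right) \left(- \frac{1}{10033}\right) = \left(-2796 + 54\right) \left(- \frac{1}{10033}\right) = \left(-2742\right) \left(- \frac{1}{10033}\right) = \frac{2742}{10033}$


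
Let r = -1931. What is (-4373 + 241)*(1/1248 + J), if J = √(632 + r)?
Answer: -1033/312 - 4132*I*√1299 ≈ -3.3109 - 1.4892e+5*I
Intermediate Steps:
J = I*√1299 (J = √(632 - 1931) = √(-1299) = I*√1299 ≈ 36.042*I)
(-4373 + 241)*(1/1248 + J) = (-4373 + 241)*(1/1248 + I*√1299) = -4132*(1/1248 + I*√1299) = -1033/312 - 4132*I*√1299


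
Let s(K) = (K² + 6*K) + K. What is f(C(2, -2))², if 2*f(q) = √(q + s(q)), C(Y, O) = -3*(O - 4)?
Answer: 117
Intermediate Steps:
s(K) = K² + 7*K
C(Y, O) = 12 - 3*O (C(Y, O) = -3*(-4 + O) = 12 - 3*O)
f(q) = √(q + q*(7 + q))/2
f(C(2, -2))² = (√((12 - 3*(-2))*(8 + (12 - 3*(-2))))/2)² = (√((12 + 6)*(8 + (12 + 6)))/2)² = (√(18*(8 + 18))/2)² = (√(18*26)/2)² = (√468/2)² = ((6*√13)/2)² = (3*√13)² = 117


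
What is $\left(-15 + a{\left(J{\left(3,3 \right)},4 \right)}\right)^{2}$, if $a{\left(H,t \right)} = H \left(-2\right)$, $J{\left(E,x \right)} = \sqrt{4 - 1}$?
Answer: $237 + 60 \sqrt{3} \approx 340.92$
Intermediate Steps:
$J{\left(E,x \right)} = \sqrt{3}$
$a{\left(H,t \right)} = - 2 H$
$\left(-15 + a{\left(J{\left(3,3 \right)},4 \right)}\right)^{2} = \left(-15 - 2 \sqrt{3}\right)^{2}$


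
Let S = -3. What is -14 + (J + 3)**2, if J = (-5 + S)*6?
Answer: 2011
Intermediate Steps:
J = -48 (J = (-5 - 3)*6 = -8*6 = -48)
-14 + (J + 3)**2 = -14 + (-48 + 3)**2 = -14 + (-45)**2 = -14 + 2025 = 2011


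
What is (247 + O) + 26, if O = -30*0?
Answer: 273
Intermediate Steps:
O = 0
(247 + O) + 26 = (247 + 0) + 26 = 247 + 26 = 273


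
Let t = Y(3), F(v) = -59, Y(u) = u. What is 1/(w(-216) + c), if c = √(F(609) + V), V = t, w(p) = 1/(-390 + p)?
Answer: -606/20565217 - 734472*I*√14/20565217 ≈ -2.9467e-5 - 0.13363*I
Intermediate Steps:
t = 3
V = 3
c = 2*I*√14 (c = √(-59 + 3) = √(-56) = 2*I*√14 ≈ 7.4833*I)
1/(w(-216) + c) = 1/(1/(-390 - 216) + 2*I*√14) = 1/(1/(-606) + 2*I*√14) = 1/(-1/606 + 2*I*√14)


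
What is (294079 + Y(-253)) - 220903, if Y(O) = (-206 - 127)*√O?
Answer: 73176 - 333*I*√253 ≈ 73176.0 - 5296.7*I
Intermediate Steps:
Y(O) = -333*√O
(294079 + Y(-253)) - 220903 = (294079 - 333*I*√253) - 220903 = 73176 - 333*I*√253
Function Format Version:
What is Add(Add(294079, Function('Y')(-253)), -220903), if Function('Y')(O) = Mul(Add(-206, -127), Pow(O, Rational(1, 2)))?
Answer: Add(73176, Mul(-333, I, Pow(253, Rational(1, 2)))) ≈ Add(73176., Mul(-5296.7, I))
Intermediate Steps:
Function('Y')(O) = Mul(-333, Pow(O, Rational(1, 2)))
Add(Add(294079, Function('Y')(-253)), -220903) = Add(Add(294079, Mul(-333, Pow(-253, Rational(1, 2)))), -220903) = Add(Add(294079, Mul(-333, Mul(I, Pow(253, Rational(1, 2))))), -220903) = Add(Add(294079, Mul(-333, I, Pow(253, Rational(1, 2)))), -220903) = Add(73176, Mul(-333, I, Pow(253, Rational(1, 2))))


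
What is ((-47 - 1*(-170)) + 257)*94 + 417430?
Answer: 453150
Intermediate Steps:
((-47 - 1*(-170)) + 257)*94 + 417430 = ((-47 + 170) + 257)*94 + 417430 = (123 + 257)*94 + 417430 = 380*94 + 417430 = 35720 + 417430 = 453150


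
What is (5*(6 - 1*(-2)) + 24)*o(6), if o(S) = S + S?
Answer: 768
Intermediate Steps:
o(S) = 2*S
(5*(6 - 1*(-2)) + 24)*o(6) = (5*(6 - 1*(-2)) + 24)*(2*6) = (5*(6 + 2) + 24)*12 = (5*8 + 24)*12 = (40 + 24)*12 = 64*12 = 768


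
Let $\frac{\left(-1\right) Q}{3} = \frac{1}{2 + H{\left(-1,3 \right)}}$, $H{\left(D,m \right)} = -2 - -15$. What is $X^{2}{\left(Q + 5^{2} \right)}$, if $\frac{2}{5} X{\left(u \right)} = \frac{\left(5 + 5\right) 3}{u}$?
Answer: $\frac{140625}{15376} \approx 9.1458$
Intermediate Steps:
$H{\left(D,m \right)} = 13$ ($H{\left(D,m \right)} = -2 + 15 = 13$)
$Q = - \frac{1}{5}$ ($Q = - \frac{3}{2 + 13} = - \frac{3}{15} = \left(-3\right) \frac{1}{15} = - \frac{1}{5} \approx -0.2$)
$X{\left(u \right)} = \frac{75}{u}$ ($X{\left(u \right)} = \frac{5 \frac{\left(5 + 5\right) 3}{u}}{2} = \frac{5 \frac{10 \cdot 3}{u}}{2} = \frac{5 \frac{30}{u}}{2} = \frac{75}{u}$)
$X^{2}{\left(Q + 5^{2} \right)} = \left(\frac{75}{- \frac{1}{5} + 5^{2}}\right)^{2} = \left(\frac{75}{- \frac{1}{5} + 25}\right)^{2} = \left(\frac{75}{\frac{124}{5}}\right)^{2} = \left(75 \cdot \frac{5}{124}\right)^{2} = \left(\frac{375}{124}\right)^{2} = \frac{140625}{15376}$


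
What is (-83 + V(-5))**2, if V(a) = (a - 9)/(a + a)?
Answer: 166464/25 ≈ 6658.6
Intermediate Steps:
V(a) = (-9 + a)/(2*a) (V(a) = (-9 + a)/((2*a)) = (-9 + a)*(1/(2*a)) = (-9 + a)/(2*a))
(-83 + V(-5))**2 = (-83 + (1/2)*(-9 - 5)/(-5))**2 = (-83 + (1/2)*(-1/5)*(-14))**2 = (-83 + 7/5)**2 = (-408/5)**2 = 166464/25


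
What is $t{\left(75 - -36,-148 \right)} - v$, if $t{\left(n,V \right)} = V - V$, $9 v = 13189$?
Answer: $- \frac{13189}{9} \approx -1465.4$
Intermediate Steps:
$v = \frac{13189}{9}$ ($v = \frac{1}{9} \cdot 13189 = \frac{13189}{9} \approx 1465.4$)
$t{\left(n,V \right)} = 0$
$t{\left(75 - -36,-148 \right)} - v = 0 - \frac{13189}{9} = - \frac{13189}{9}$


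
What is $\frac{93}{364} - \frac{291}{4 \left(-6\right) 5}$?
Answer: $\frac{9757}{3640} \approx 2.6805$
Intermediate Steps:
$\frac{93}{364} - \frac{291}{4 \left(-6\right) 5} = 93 \cdot \frac{1}{364} - \frac{291}{\left(-24\right) 5} = \frac{93}{364} - \frac{291}{-120} = \frac{93}{364} - - \frac{97}{40} = \frac{93}{364} + \frac{97}{40} = \frac{9757}{3640}$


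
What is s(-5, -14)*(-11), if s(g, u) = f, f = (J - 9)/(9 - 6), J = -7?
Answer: 176/3 ≈ 58.667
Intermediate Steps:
f = -16/3 (f = (-7 - 9)/(9 - 6) = -16/3 ≈ -5.3333)
s(g, u) = -16/3
s(-5, -14)*(-11) = -16/3*(-11) = 176/3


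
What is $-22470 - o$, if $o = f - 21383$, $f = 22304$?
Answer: $-23391$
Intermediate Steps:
$o = 921$ ($o = 22304 - 21383 = 921$)
$-22470 - o = -22470 - 921 = -23391$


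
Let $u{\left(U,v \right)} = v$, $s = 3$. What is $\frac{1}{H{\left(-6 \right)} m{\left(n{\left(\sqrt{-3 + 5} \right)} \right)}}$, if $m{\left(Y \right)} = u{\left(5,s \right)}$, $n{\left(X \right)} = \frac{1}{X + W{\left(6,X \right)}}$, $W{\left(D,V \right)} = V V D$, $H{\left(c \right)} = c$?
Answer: $- \frac{1}{18} \approx -0.055556$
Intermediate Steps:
$W{\left(D,V \right)} = D V^{2}$ ($W{\left(D,V \right)} = V^{2} D = D V^{2}$)
$n{\left(X \right)} = \frac{1}{X + 6 X^{2}}$
$m{\left(Y \right)} = 3$
$\frac{1}{H{\left(-6 \right)} m{\left(n{\left(\sqrt{-3 + 5} \right)} \right)}} = \frac{1}{\left(-6\right) 3} = \frac{1}{-18} = - \frac{1}{18}$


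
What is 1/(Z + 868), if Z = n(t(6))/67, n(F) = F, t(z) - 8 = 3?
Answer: 67/58167 ≈ 0.0011519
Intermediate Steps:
t(z) = 11 (t(z) = 8 + 3 = 11)
Z = 11/67 ≈ 0.16418
1/(Z + 868) = 1/(11/67 + 868) = 1/(58167/67) = 67/58167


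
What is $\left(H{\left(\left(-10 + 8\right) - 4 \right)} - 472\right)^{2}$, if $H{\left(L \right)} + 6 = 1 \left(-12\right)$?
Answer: $240100$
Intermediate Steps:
$H{\left(L \right)} = -18$ ($H{\left(L \right)} = -6 + 1 \left(-12\right) = -6 - 12 = -18$)
$\left(H{\left(\left(-10 + 8\right) - 4 \right)} - 472\right)^{2} = \left(-18 - 472\right)^{2} = \left(-490\right)^{2} = 240100$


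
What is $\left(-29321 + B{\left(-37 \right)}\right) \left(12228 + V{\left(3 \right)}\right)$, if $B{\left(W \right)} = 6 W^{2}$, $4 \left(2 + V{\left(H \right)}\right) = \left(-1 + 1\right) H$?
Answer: $-258054182$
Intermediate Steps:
$V{\left(H \right)} = -2$ ($V{\left(H \right)} = -2 + \frac{\left(-1 + 1\right) H}{4} = -2 + \frac{0 H}{4} = -2 + \frac{1}{4} \cdot 0 = -2 + 0 = -2$)
$\left(-29321 + B{\left(-37 \right)}\right) \left(12228 + V{\left(3 \right)}\right) = \left(-29321 + 6 \left(-37\right)^{2}\right) \left(12228 - 2\right) = \left(-29321 + 6 \cdot 1369\right) 12226 = \left(-29321 + 8214\right) 12226 = \left(-21107\right) 12226 = -258054182$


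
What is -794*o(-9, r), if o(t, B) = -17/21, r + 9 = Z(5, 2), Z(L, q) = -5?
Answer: 13498/21 ≈ 642.76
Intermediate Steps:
r = -14 (r = -9 - 5 = -14)
o(t, B) = -17/21 (o(t, B) = -17*1/21 = -17/21)
-794*o(-9, r) = -794*(-17/21) = 13498/21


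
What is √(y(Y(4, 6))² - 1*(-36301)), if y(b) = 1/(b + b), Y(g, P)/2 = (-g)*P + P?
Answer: √188184385/72 ≈ 190.53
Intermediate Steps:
Y(g, P) = 2*P - 2*P*g (Y(g, P) = 2*((-g)*P + P) = 2*(-P*g + P) = 2*(P - P*g) = 2*P - 2*P*g)
y(b) = 1/(2*b)
√(y(Y(4, 6))² - 1*(-36301)) = √((1/(2*((2*6*(1 - 1*4)))))² - 1*(-36301)) = √((1/(2*((2*6*(1 - 4)))))² + 36301) = √((1/(2*((2*6*(-3)))))² + 36301) = √(((½)/(-36))² + 36301) = √(((½)*(-1/36))² + 36301) = √((-1/72)² + 36301) = √(1/5184 + 36301) = √(188184385/5184) = √188184385/72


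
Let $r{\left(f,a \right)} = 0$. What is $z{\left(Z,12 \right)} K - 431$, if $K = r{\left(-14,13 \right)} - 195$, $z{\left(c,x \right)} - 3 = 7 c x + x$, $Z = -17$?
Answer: $275104$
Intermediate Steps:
$z{\left(c,x \right)} = 3 + x + 7 c x$ ($z{\left(c,x \right)} = 3 + \left(7 c x + x\right) = 3 + \left(x + 7 c x\right) = 3 + x + 7 c x$)
$K = -195$ ($K = 0 - 195 = -195$)
$z{\left(Z,12 \right)} K - 431 = \left(3 + 12 + 7 \left(-17\right) 12\right) \left(-195\right) - 431 = \left(3 + 12 - 1428\right) \left(-195\right) - 431 = \left(-1413\right) \left(-195\right) - 431 = 275535 - 431 = 275104$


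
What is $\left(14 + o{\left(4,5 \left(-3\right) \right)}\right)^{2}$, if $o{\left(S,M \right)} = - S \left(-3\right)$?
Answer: $676$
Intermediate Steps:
$o{\left(S,M \right)} = 3 S$
$\left(14 + o{\left(4,5 \left(-3\right) \right)}\right)^{2} = \left(14 + 3 \cdot 4\right)^{2} = \left(14 + 12\right)^{2} = 26^{2} = 676$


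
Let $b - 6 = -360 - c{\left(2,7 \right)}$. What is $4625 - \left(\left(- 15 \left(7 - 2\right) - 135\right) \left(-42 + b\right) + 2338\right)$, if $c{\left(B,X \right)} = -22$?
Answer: $-76253$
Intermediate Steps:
$b = -332$ ($b = 6 - 338 = -332$)
$4625 - \left(\left(- 15 \left(7 - 2\right) - 135\right) \left(-42 + b\right) + 2338\right) = 4625 - \left(\left(- 15 \left(7 - 2\right) - 135\right) \left(-42 - 332\right) + 2338\right) = 4625 - \left(\left(\left(-15\right) 5 - 135\right) \left(-374\right) + 2338\right) = 4625 - \left(\left(-75 - 135\right) \left(-374\right) + 2338\right) = 4625 - \left(\left(-210\right) \left(-374\right) + 2338\right) = 4625 - \left(78540 + 2338\right) = 4625 - 80878 = -76253$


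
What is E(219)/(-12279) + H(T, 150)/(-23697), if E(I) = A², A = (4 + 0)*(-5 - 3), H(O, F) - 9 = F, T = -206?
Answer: -2913121/32330607 ≈ -0.090104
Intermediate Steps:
H(O, F) = 9 + F
A = -32 (A = 4*(-8) = -32)
E(I) = 1024 (E(I) = (-32)² = 1024)
E(219)/(-12279) + H(T, 150)/(-23697) = 1024/(-12279) + (9 + 150)/(-23697) = 1024*(-1/12279) + 159*(-1/23697) = -1024/12279 - 53/7899 = -2913121/32330607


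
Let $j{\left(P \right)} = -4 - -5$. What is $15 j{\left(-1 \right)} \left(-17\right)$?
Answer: $-255$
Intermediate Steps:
$j{\left(P \right)} = 1$ ($j{\left(P \right)} = -4 + 5 = 1$)
$15 j{\left(-1 \right)} \left(-17\right) = 15 \cdot 1 \left(-17\right) = 15 \left(-17\right) = -255$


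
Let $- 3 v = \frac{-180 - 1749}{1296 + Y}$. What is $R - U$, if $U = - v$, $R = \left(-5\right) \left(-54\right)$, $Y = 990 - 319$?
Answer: $\frac{531733}{1967} \approx 270.33$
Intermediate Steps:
$Y = 671$ ($Y = 990 - 319 = 671$)
$v = \frac{643}{1967}$ ($v = - \frac{\left(-180 - 1749\right) \frac{1}{1296 + 671}}{3} = - \frac{\left(-1929\right) \frac{1}{1967}}{3} = \left(- \frac{1}{3}\right) \left(- \frac{1929}{1967}\right) = \frac{643}{1967} \approx 0.32689$)
$R = 270$
$U = - \frac{643}{1967}$ ($U = \left(-1\right) \frac{643}{1967} = - \frac{643}{1967} \approx -0.32689$)
$R - U = 270 - - \frac{643}{1967} = 270 + \frac{643}{1967} = \frac{531733}{1967}$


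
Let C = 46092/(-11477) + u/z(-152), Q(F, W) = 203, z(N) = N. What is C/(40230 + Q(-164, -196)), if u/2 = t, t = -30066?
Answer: 7425315/766690546 ≈ 0.0096849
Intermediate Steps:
u = -60132 (u = 2*(-30066) = -60132)
C = 7425315/18962 (C = 46092/(-11477) - 60132/(-152) = 46092*(-1/11477) - 60132*(-1/152) = -2004/499 + 15033/38 = 7425315/18962 ≈ 391.59)
C/(40230 + Q(-164, -196)) = 7425315/(18962*(40230 + 203)) = (7425315/18962)/40433 = (7425315/18962)*(1/40433) = 7425315/766690546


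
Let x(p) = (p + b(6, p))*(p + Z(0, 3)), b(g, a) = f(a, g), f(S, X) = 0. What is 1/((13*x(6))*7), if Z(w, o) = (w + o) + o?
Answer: 1/6552 ≈ 0.00015263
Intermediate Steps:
b(g, a) = 0
Z(w, o) = w + 2*o (Z(w, o) = (o + w) + o = w + 2*o)
x(p) = p*(6 + p) (x(p) = (p + 0)*(p + (0 + 2*3)) = p*(p + (0 + 6)) = p*(p + 6) = p*(6 + p))
1/((13*x(6))*7) = 1/((13*(6*(6 + 6)))*7) = 1/((13*(6*12))*7) = 1/((13*72)*7) = 1/(936*7) = 1/6552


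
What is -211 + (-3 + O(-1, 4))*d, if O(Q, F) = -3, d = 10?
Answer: -271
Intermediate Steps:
-211 + (-3 + O(-1, 4))*d = -211 + (-3 - 3)*10 = -211 - 6*10 = -211 - 60 = -271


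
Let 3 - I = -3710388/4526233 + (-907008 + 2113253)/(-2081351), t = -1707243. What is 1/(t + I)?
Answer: -9420679580783/16083347825130269647 ≈ -5.8574e-7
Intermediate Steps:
I = 41444404441622/9420679580783 (I = 3 - (-3710388/4526233 + (-907008 + 2113253)/(-2081351)) = 3 - (-3710388*1/4526233 + 1206245*(-1/2081351)) = 3 - (-3710388/4526233 - 1206245/2081351) = 3 - 1*(-13182365699273/9420679580783) = 3 + 13182365699273/9420679580783 = 41444404441622/9420679580783 ≈ 4.3993)
1/(t + I) = 1/(-1707243 + 41444404441622/9420679580783) = 1/(-16083347825130269647/9420679580783) = -9420679580783/16083347825130269647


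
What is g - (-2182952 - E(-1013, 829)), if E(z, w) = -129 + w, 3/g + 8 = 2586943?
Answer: 5648965786623/2586935 ≈ 2.1837e+6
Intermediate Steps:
g = 3/2586935 (g = 3/(-8 + 2586943) = 3/2586935 ≈ 1.1597e-6)
g - (-2182952 - E(-1013, 829)) = 3/2586935 - (-2182952 - (-129 + 829)) = 3/2586935 - (-2182952 - 1*700) = 3/2586935 - (-2182952 - 700) = 3/2586935 - 1*(-2183652) = 3/2586935 + 2183652 = 5648965786623/2586935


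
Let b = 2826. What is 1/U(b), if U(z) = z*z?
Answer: 1/7986276 ≈ 1.2521e-7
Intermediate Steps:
U(z) = z²
1/U(b) = 1/(2826²) = 1/7986276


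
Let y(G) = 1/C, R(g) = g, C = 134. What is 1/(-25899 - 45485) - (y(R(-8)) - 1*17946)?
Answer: 85830800929/4782728 ≈ 17946.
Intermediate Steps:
y(G) = 1/134
1/(-25899 - 45485) - (y(R(-8)) - 1*17946) = 1/(-25899 - 45485) - (1/134 - 1*17946) = 1/(-71384) - (1/134 - 17946) = -1/71384 - 1*(-2404763/134) = -1/71384 + 2404763/134 = 85830800929/4782728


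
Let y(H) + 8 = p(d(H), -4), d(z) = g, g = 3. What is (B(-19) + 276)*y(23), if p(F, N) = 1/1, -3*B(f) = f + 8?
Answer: -5873/3 ≈ -1957.7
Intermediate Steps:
B(f) = -8/3 - f/3 (B(f) = -(f + 8)/3 = -(8 + f)/3 = -8/3 - f/3)
d(z) = 3
p(F, N) = 1
y(H) = -7 (y(H) = -8 + 1 = -7)
(B(-19) + 276)*y(23) = ((-8/3 - ⅓*(-19)) + 276)*(-7) = ((-8/3 + 19/3) + 276)*(-7) = (11/3 + 276)*(-7) = (839/3)*(-7) = -5873/3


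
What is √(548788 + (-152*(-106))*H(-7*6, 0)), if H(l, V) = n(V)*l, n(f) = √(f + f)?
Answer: 2*√137197 ≈ 740.80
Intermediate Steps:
n(f) = √2*√f (n(f) = √(2*f) = √2*√f)
H(l, V) = l*√2*√V (H(l, V) = (√2*√V)*l = l*√2*√V)
√(548788 + (-152*(-106))*H(-7*6, 0)) = √(548788 + (-152*(-106))*((-7*6)*√2*√0)) = √(548788 + 16112*(-42*√2*0)) = √(548788 + 16112*0) = √(548788 + 0) = √548788 = 2*√137197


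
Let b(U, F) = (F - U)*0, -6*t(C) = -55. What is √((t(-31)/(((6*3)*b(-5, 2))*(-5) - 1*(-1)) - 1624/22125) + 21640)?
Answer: √1695611107290/8850 ≈ 147.14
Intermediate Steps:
t(C) = 55/6 (t(C) = -⅙*(-55) = 55/6)
b(U, F) = 0
√((t(-31)/(((6*3)*b(-5, 2))*(-5) - 1*(-1)) - 1624/22125) + 21640) = √((55/(6*(((6*3)*0)*(-5) - 1*(-1))) - 1624/22125) + 21640) = √((55/(6*((18*0)*(-5) + 1)) - 1624*1/22125) + 21640) = √((55/(6*(0*(-5) + 1)) - 1624/22125) + 21640) = √((55/(6*(0 + 1)) - 1624/22125) + 21640) = √(((55/6)/1 - 1624/22125) + 21640) = √(((55/6)*1 - 1624/22125) + 21640) = √((55/6 - 1624/22125) + 21640) = √(402377/44250 + 21640) = √(957972377/44250) = √1695611107290/8850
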